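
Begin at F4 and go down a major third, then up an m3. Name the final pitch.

Down a major third from F4: Db4 (4 semitones down).
Up a minor third from Db4: Fb4 (3 semitones up).

Fb4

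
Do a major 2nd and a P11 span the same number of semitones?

A major second spans 2 semitones; a perfect eleventh spans 17 semitones. They differ by 15.

No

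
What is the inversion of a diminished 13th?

First reduce the compound diminished thirteenth to its simple form, a diminished sixth.
Interval numbers invert to sum to nine: 6 + 3 = 9, so a sixth inverts to a third.
And diminished becomes augmented under inversion, so we get an augmented third.

augmented third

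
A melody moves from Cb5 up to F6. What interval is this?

C to F spans four letter names (C-D-E-F), plus an octave — that makes it an eleventh of some quality.
A perfect eleventh would be 17 semitones; Cb5 to F6 is 18, one semitone wider, so the interval is augmented.
(Equivalently, a compound augmented fourth: an augmented fourth plus an octave.)

augmented eleventh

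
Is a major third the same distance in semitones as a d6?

No

4 semitones (major third) vs 7 semitones (diminished sixth): not equal.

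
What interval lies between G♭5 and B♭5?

M3

G to B spans three letter names (G-A-B): a third.
The major third spans 4 semitones, and Gb5 to Bb5 is exactly 4 semitones — so this is a major third.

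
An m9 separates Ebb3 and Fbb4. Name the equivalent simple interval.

minor 2nd

Take out an octave (7 from the number): 9 − 7 = 2.
So a minor ninth is an octave plus a minor second. The quality is unchanged.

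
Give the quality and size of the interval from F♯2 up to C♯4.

F to C spans five letter names (F-G-A-B-C), plus an octave — that makes it a twelfth of some quality.
The perfect twelfth spans 19 semitones, and F#2 to C#4 is exactly 19 semitones — so this is a perfect twelfth.
(Equivalently, a compound perfect fifth: a perfect fifth plus an octave.)

P12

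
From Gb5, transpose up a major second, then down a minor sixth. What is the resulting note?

Up a major second from Gb5: Ab5 (2 semitones up).
Ab5 down a minor sixth → C5 (8 semitones).

C5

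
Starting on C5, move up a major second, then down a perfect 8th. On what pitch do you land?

D4

A major second up from C5 is D5.
Down a perfect octave from D5: D4 (12 semitones down).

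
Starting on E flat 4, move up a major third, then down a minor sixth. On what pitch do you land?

Up a major third from Eb4: G4 (4 semitones up).
Down a minor sixth from G4: B3 (8 semitones down).

B 3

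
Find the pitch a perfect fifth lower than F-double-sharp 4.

B-sharp 3

Five letter names down from F: B.
A perfect fifth is 7 semitones; 7 semitones down from F##4 gives B#3.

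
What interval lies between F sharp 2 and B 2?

perfect fourth

F to B spans four letter names (F-G-A-B): a fourth.
The perfect fourth spans 5 semitones, and F#2 to B2 is exactly 5 semitones — so this is a perfect fourth.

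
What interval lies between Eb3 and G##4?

doubly augmented 10th

E to G spans three letter names (E-F-G), plus an octave: a tenth.
Eb3 to G##4 spans 18 semitones — two semitones wider than the major tenth (16) — giving a doubly augmented tenth.
(Equivalently, a compound doubly augmented third: a doubly augmented third plus an octave.)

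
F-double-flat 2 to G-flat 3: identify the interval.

A9

F to G spans two letter names (F-G), plus an octave: a ninth.
The major ninth is 14 semitones; here we have 15, one semitone wider: augmented.
(Equivalently, a compound augmented second: an augmented second plus an octave.)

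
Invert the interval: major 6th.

Inverted interval numbers add to nine, so a sixth pairs with a third (6 + 3 = 9).
The quality also flips — major becomes minor — giving a minor third.

m3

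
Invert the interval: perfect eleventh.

perfect fifth

First reduce the compound perfect eleventh to its simple form, a perfect fourth.
The rule of nine gives the new number: 9 − 4 = 5, so a fourth becomes a fifth.
The quality also flips — perfect stays perfect — giving a perfect fifth.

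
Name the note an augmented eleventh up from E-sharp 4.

Counting four letter names plus an octave up from E lands on A.
An augmented eleventh spans 18 semitones, so from E#4 the target pitch is A##5.

A-double-sharp 5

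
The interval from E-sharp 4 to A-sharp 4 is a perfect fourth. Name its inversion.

P5

Inverted interval numbers add to nine, so a fourth pairs with a fifth (4 + 5 = 9).
The quality also flips — perfect stays perfect — giving a perfect fifth.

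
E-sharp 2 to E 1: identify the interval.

Descending from E#2 to E1 is the same interval as ascending E1 to E#2.
E to E is the same letter name, plus an octave, so the interval is some kind of octave.
The perfect octave is 12 semitones; here we have 13, one semitone wider: augmented.

augmented 8th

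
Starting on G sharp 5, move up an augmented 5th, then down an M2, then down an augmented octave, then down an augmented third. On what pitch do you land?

A flat 4

An augmented fifth up from G#5 is D##6.
A major second down from D##6 is C##6.
C##6 down an augmented octave → C#5 (13 semitones).
Down an augmented third from C#5: Ab4 (5 semitones down).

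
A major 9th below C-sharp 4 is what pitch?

Two letters down from C (plus an octave) reaches B.
A major ninth spans 14 semitones, so from C#4 the target pitch is B2.

B 2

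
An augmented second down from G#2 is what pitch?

Counting two letter names down from G lands on F.
Moving 3 semitones down from G#2 (the size of an augmented second) reaches F2.

F2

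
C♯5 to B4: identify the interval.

major second

Descending from C#5 to B4 is the same interval as ascending B4 to C#5.
B to C spans two letter names (B-C), so the interval is some kind of second.
The major second spans 2 semitones, and B4 to C#5 is exactly 2 semitones — so this is a major second.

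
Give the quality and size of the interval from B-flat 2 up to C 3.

major 2nd

B to C spans two letter names (B-C): a second.
Counting semitones, Bb2→C3 is 2, which is the major second.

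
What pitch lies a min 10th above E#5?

Counting three letter names plus an octave up from E lands on G.
Moving 15 semitones up from E#5 (the size of a minor tenth) reaches G#6.

G#6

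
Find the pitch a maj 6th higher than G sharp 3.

E sharp 4

Six letter names up from G: E.
A major sixth spans 9 semitones, so from G#3 the target pitch is E#4.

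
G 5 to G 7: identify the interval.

G to G is the same letter name, plus 2 octaves, so the interval is some kind of fifteenth.
G5 to G7 is 24 semitones, matching the perfect fifteenth exactly, so the quality is perfect.
(Equivalently, a compound perfect octave: a perfect octave plus an octave.)

P15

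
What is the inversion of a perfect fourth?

The rule of nine gives the new number: 9 − 4 = 5, so a fourth becomes a fifth.
And perfect stays perfect under inversion, so we get a perfect fifth.

perfect 5th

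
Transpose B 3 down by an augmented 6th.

D flat 3

The sixth takes the letter from B down to D.
Moving 10 semitones down from B3 (the size of an augmented sixth) reaches Db3.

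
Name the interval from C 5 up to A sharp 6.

C to A spans six letter names (C-D-E-F-G-A), plus an octave, so the interval is some kind of thirteenth.
The major thirteenth is 21 semitones; here we have 22, one semitone wider: augmented.
(Equivalently, a compound augmented sixth: an augmented sixth plus an octave.)

augmented thirteenth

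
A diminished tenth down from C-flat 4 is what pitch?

Counting three letter names plus an octave down from C lands on A.
A diminished tenth spans 14 semitones, so from Cb4 the target pitch is A2.

A 2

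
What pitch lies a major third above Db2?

Counting three letter names up from D lands on F.
Moving 4 semitones up from Db2 (the size of a major third) reaches F2.

F2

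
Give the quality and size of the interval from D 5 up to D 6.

D to D is the same letter name, plus an octave, so the interval is some kind of octave.
The perfect octave spans 12 semitones, and D5 to D6 is exactly 12 semitones — so this is a perfect octave.

perfect octave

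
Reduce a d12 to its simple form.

Each octave removed subtracts seven from the number: 12 − 7 = 5.
That makes a diminished twelfth a compound diminished fifth — an octave plus a diminished fifth.

diminished fifth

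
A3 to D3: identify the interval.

perfect 5th

Descending from A3 to D3 is the same interval as ascending D3 to A3.
D to A spans five letter names (D-E-F-G-A), so the interval is some kind of fifth.
D3 to A3 is 7 semitones, matching the perfect fifth exactly, so the quality is perfect.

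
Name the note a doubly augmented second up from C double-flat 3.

D 3

Counting two letter names up from C lands on D.
Moving 4 semitones up from Cbb3 (the size of a doubly augmented second) reaches D3.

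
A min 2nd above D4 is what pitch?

Eb4

Two letter names up from D: E.
Moving 1 semitone up from D4 (the size of a minor second) reaches Eb4.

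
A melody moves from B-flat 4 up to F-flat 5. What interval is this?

d5

B to F spans five letter names (B-C-D-E-F) — that makes it a fifth of some quality.
The perfect fifth is 7 semitones; here we have 6, one semitone narrower: diminished.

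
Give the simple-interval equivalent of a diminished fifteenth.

Take out an octave (7 from the number): 15 − 7 = 8.
So a diminished fifteenth is an octave plus a diminished octave. The quality is unchanged.

diminished octave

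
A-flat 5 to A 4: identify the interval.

Descending from Ab5 to A4 is the same interval as ascending A4 to Ab5.
A to A is the same letter name, plus an octave: an octave.
A perfect octave would be 12 semitones; A4 to Ab5 is 11, one semitone narrower, so the interval is diminished.

d8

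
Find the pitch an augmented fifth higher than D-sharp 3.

The fifth takes the letter from D up to A.
An augmented fifth is 8 semitones; 8 semitones up from D#3 gives A##3.

A-double-sharp 3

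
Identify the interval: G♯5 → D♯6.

perfect fifth

G to D spans five letter names (G-A-B-C-D): a fifth.
Counting semitones, G#5→D#6 is 7, which is the perfect fifth.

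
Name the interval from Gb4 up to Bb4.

G to B spans three letter names (G-A-B): a third.
Gb4 to Bb4 is 4 semitones, matching the major third exactly, so the quality is major.

major 3rd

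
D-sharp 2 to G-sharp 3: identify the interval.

perfect 11th

D to G spans four letter names (D-E-F-G), plus an octave — that makes it an eleventh of some quality.
The perfect eleventh spans 17 semitones, and D#2 to G#3 is exactly 17 semitones — so this is a perfect eleventh.
(Equivalently, a compound perfect fourth: a perfect fourth plus an octave.)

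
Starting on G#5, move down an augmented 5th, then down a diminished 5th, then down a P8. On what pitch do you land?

G#5 down an augmented fifth → C5 (8 semitones).
Down a diminished fifth from C5: F#4 (6 semitones down).
Down a perfect octave from F#4: F#3 (12 semitones down).

F#3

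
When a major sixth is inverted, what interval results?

minor 3rd

The rule of nine gives the new number: 9 − 6 = 3, so a sixth becomes a third.
The quality also flips — major becomes minor — giving a minor third.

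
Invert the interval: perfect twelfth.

perfect 4th

First reduce the compound perfect twelfth to its simple form, a perfect fifth.
Inverted interval numbers add to nine, so a fifth pairs with a fourth (5 + 4 = 9).
And perfect stays perfect under inversion, so we get a perfect fourth.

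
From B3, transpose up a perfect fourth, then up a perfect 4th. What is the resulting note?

Up a perfect fourth from B3: E4 (5 semitones up).
E4 up a perfect fourth → A4 (5 semitones).

A4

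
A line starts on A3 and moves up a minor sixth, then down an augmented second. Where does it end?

Ebb4

Up a minor sixth from A3: F4 (8 semitones up).
An augmented second down from F4 is Ebb4.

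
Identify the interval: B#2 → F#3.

diminished fifth

B to F spans five letter names (B-C-D-E-F): a fifth.
B#2 to F#3 spans 6 semitones — one semitone narrower than the perfect fifth (7) — giving a diminished fifth.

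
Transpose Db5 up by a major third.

F5

Three letter names up from D: F.
A major third spans 4 semitones, so from Db5 the target pitch is F5.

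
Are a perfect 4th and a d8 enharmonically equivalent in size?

A perfect fourth spans 5 semitones; a diminished octave spans 11 semitones. They differ by 6.

No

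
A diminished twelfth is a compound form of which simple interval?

diminished fifth

Take out an octave (7 from the number): 12 − 7 = 5.
That makes a diminished twelfth a compound diminished fifth — an octave plus a diminished fifth.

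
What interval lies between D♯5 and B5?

D to B spans six letter names (D-E-F-G-A-B), so the interval is some kind of sixth.
A major sixth would be 9 semitones, but D#5 to B5 is 8 — one semitone narrower, making it a minor sixth.

minor 6th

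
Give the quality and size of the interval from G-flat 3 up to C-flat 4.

G to C spans four letter names (G-A-B-C): a fourth.
Gb3 to Cb4 is 5 semitones, matching the perfect fourth exactly, so the quality is perfect.

perfect fourth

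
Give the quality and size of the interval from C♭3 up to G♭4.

perfect twelfth

C to G spans five letter names (C-D-E-F-G), plus an octave, so the interval is some kind of twelfth.
Cb3 to Gb4 is 19 semitones, matching the perfect twelfth exactly, so the quality is perfect.
(Equivalently, a compound perfect fifth: a perfect fifth plus an octave.)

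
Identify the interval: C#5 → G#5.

C to G spans five letter names (C-D-E-F-G) — that makes it a fifth of some quality.
C#5 to G#5 is 7 semitones, matching the perfect fifth exactly, so the quality is perfect.

P5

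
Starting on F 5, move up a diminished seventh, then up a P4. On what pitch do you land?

A double-flat 6

F5 up a diminished seventh → Ebb6 (9 semitones).
A perfect fourth up from Ebb6 is Abb6.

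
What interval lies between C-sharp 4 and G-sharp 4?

C to G spans five letter names (C-D-E-F-G): a fifth.
C#4 to G#4 is 7 semitones, matching the perfect fifth exactly, so the quality is perfect.

P5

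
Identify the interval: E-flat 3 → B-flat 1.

Descending from Eb3 to Bb1 is the same interval as ascending Bb1 to Eb3.
B to E spans four letter names (B-C-D-E), plus an octave, so the interval is some kind of eleventh.
The perfect eleventh spans 17 semitones, and Bb1 to Eb3 is exactly 17 semitones — so this is a perfect eleventh.
(Equivalently, a compound perfect fourth: a perfect fourth plus an octave.)

P11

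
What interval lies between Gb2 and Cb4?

perfect 11th

G to C spans four letter names (G-A-B-C), plus an octave, so the interval is some kind of eleventh.
The perfect eleventh spans 17 semitones, and Gb2 to Cb4 is exactly 17 semitones — so this is a perfect eleventh.
(Equivalently, a compound perfect fourth: a perfect fourth plus an octave.)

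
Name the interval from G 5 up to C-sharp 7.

G to C spans four letter names (G-A-B-C), plus an octave: an eleventh.
G5 to C#7 spans 18 semitones — one semitone wider than the perfect eleventh (17) — giving an augmented eleventh.
(Equivalently, a compound augmented fourth: an augmented fourth plus an octave.)

augmented eleventh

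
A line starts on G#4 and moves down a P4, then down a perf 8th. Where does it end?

D#3

A perfect fourth down from G#4 is D#4.
Down a perfect octave from D#4: D#3 (12 semitones down).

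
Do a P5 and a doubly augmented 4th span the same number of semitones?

Yes

A perfect fifth = 7 semitones = a doubly augmented fourth; enharmonically equal.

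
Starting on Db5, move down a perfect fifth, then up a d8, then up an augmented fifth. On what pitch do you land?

Db6

Db5 down a perfect fifth → Gb4 (7 semitones).
Gb4 up a diminished octave → Gbb5 (11 semitones).
An augmented fifth up from Gbb5 is Db6.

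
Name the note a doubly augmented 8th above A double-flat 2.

A 3

The letter stays A (same as the start), shifted an octave up.
A doubly augmented octave is 14 semitones; 14 semitones up from Abb2 gives A3.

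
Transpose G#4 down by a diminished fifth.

Five letter names down from G: C.
A diminished fifth spans 6 semitones, so from G#4 the target pitch is C##4.

C##4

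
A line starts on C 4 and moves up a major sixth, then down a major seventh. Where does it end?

C4 up a major sixth → A4 (9 semitones).
A major seventh down from A4 is Bb3.

B flat 3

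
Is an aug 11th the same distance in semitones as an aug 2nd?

No

An augmented eleventh spans 18 semitones; an augmented second spans 3 semitones. They differ by 15.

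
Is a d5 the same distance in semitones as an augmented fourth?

Yes

Both span 6 semitones: a diminished fifth and an augmented fourth are the same chromatic distance.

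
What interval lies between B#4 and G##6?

B to G spans six letter names (B-C-D-E-F-G), plus an octave: a thirteenth.
Counting semitones, B#4→G##6 is 21, which is the major thirteenth.
(Equivalently, a compound major sixth: a major sixth plus an octave.)

M13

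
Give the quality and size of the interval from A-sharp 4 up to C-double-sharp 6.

A to C spans three letter names (A-B-C), plus an octave, so the interval is some kind of tenth.
The major tenth spans 16 semitones, and A#4 to C##6 is exactly 16 semitones — so this is a major tenth.
(Equivalently, a compound major third: a major third plus an octave.)

major tenth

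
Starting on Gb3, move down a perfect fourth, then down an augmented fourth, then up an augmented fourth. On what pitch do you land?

Db3

Down a perfect fourth from Gb3: Db3 (5 semitones down).
Db3 down an augmented fourth → Abb2 (6 semitones).
Abb2 up an augmented fourth → Db3 (6 semitones).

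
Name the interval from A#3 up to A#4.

A to A is the same letter name, plus an octave — that makes it an octave of some quality.
Counting semitones, A#3→A#4 is 12, which is the perfect octave.

perfect octave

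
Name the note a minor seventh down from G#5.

A#4

Seven letter names down from G: A.
Moving 10 semitones down from G#5 (the size of a minor seventh) reaches A#4.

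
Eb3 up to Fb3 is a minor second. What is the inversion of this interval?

Interval numbers invert to sum to nine: 2 + 7 = 9, so a second inverts to a seventh.
The quality also flips — minor becomes major — giving a major seventh.

major seventh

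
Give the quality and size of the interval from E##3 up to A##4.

E to A spans four letter names (E-F-G-A), plus an octave — that makes it an eleventh of some quality.
E##3 to A##4 is 17 semitones, matching the perfect eleventh exactly, so the quality is perfect.
(Equivalently, a compound perfect fourth: a perfect fourth plus an octave.)

perfect 11th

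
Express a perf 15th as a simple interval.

perfect 8th

Subtracting seven from the interval number removes an octave: 15 − 7 = 8.
Quality carries through unchanged, so the simple form is a perfect octave.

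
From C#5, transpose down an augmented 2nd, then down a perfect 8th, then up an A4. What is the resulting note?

E4

An augmented second down from C#5 is Bb4.
A perfect octave down from Bb4 is Bb3.
Up an augmented fourth from Bb3: E4 (6 semitones up).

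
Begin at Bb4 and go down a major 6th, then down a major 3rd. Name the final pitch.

A major sixth down from Bb4 is Db4.
A major third down from Db4 is Bbb3.

Bbb3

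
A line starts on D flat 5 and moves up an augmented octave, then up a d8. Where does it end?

Up an augmented octave from Db5: D6 (13 semitones up).
D6 up a diminished octave → Db7 (11 semitones).

D flat 7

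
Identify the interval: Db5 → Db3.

perfect fifteenth

Descending from Db5 to Db3 is the same interval as ascending Db3 to Db5.
D to D is the same letter name, plus 2 octaves, so the interval is some kind of fifteenth.
The perfect fifteenth spans 24 semitones, and Db3 to Db5 is exactly 24 semitones — so this is a perfect fifteenth.
(Equivalently, a compound perfect octave: a perfect octave plus an octave.)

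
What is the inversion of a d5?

augmented 4th

The rule of nine gives the new number: 9 − 5 = 4, so a fifth becomes a fourth.
Quality inverts too: diminished becomes augmented. That makes the inversion an augmented fourth.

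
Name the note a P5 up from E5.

B5

Counting five letter names up from E lands on B.
A perfect fifth is 7 semitones; 7 semitones up from E5 gives B5.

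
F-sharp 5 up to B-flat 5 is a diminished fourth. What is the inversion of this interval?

augmented 5th

The rule of nine gives the new number: 9 − 4 = 5, so a fourth becomes a fifth.
The quality also flips — diminished becomes augmented — giving an augmented fifth.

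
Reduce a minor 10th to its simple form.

Subtracting seven from the interval number removes an octave: 10 − 7 = 3.
That makes a minor tenth a compound minor third — an octave plus a minor third.

minor third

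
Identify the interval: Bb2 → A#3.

B to A spans seven letter names (B-C-D-E-F-G-A), so the interval is some kind of seventh.
Bb2 to A#3 spans 12 semitones — one semitone wider than the major seventh (11) — giving an augmented seventh.

augmented seventh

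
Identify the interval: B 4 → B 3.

perfect octave

Descending from B4 to B3 is the same interval as ascending B3 to B4.
B to B is the same letter name, plus an octave — that makes it an octave of some quality.
The perfect octave spans 12 semitones, and B3 to B4 is exactly 12 semitones — so this is a perfect octave.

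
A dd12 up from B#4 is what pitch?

Counting five letter names plus an octave up from B lands on F.
A doubly diminished twelfth spans 17 semitones, so from B#4 the target pitch is F6.

F6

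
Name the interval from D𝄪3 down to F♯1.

Descending from D##3 to F#1 is the same interval as ascending F#1 to D##3.
F to D spans six letter names (F-G-A-B-C-D), plus an octave: a thirteenth.
F#1 to D##3 spans 22 semitones — one semitone wider than the major thirteenth (21) — giving an augmented thirteenth.
(Equivalently, a compound augmented sixth: an augmented sixth plus an octave.)

augmented 13th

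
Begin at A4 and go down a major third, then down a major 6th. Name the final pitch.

A major third down from A4 is F4.
A major sixth down from F4 is Ab3.

Ab3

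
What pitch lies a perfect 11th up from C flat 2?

Counting four letter names plus an octave up from C lands on F.
Moving 17 semitones up from Cb2 (the size of a perfect eleventh) reaches Fb3.

F flat 3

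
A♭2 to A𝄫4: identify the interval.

A to A is the same letter name, plus 2 octaves, so the interval is some kind of fifteenth.
The perfect fifteenth is 24 semitones; here we have 23, one semitone narrower: diminished.
(Equivalently, a compound diminished octave: a diminished octave plus an octave.)

d15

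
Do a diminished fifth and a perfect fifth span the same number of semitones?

A diminished fifth is 6 semitones but a perfect fifth is 7 semitones — different sizes.

No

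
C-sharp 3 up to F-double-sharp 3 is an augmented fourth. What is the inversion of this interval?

Interval numbers invert to sum to nine: 4 + 5 = 9, so a fourth inverts to a fifth.
The quality also flips — augmented becomes diminished — giving a diminished fifth.

diminished fifth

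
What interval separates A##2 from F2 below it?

doubly augmented 3rd

Descending from A##2 to F2 is the same interval as ascending F2 to A##2.
F to A spans three letter names (F-G-A), so the interval is some kind of third.
The major third is 4 semitones; here we have 6, two semitones wider: doubly augmented.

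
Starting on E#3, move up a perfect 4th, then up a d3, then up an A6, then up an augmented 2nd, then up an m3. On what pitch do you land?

A perfect fourth up from E#3 is A#3.
Up a diminished third from A#3: C4 (2 semitones up).
Up an augmented sixth from C4: A#4 (10 semitones up).
Up an augmented second from A#4: B##4 (3 semitones up).
A minor third up from B##4 is D##5.

D##5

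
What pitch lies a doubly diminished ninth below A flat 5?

G double-sharp 4

Two letters down from A (plus an octave) reaches G.
Moving 11 semitones down from Ab5 (the size of a doubly diminished ninth) reaches G##4.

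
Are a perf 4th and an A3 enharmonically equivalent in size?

Both span 5 semitones: a perfect fourth and an augmented third are the same chromatic distance.

Yes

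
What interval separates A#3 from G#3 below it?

Descending from A#3 to G#3 is the same interval as ascending G#3 to A#3.
G to A spans two letter names (G-A): a second.
G#3 to A#3 is 2 semitones, matching the major second exactly, so the quality is major.

M2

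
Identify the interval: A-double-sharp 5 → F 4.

doubly augmented tenth

Descending from A##5 to F4 is the same interval as ascending F4 to A##5.
F to A spans three letter names (F-G-A), plus an octave: a tenth.
A major tenth would be 16 semitones; F4 to A##5 is 18, two semitones wider, so the interval is doubly augmented.
(Equivalently, a compound doubly augmented third: a doubly augmented third plus an octave.)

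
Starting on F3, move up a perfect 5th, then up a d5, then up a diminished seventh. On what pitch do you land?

Fbb5

Up a perfect fifth from F3: C4 (7 semitones up).
C4 up a diminished fifth → Gb4 (6 semitones).
Up a diminished seventh from Gb4: Fbb5 (9 semitones up).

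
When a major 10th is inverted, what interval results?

First reduce the compound major tenth to its simple form, a major third.
Inverted interval numbers add to nine, so a third pairs with a sixth (3 + 6 = 9).
The quality also flips — major becomes minor — giving a minor sixth.

minor 6th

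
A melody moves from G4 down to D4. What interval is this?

P4

Descending from G4 to D4 is the same interval as ascending D4 to G4.
D to G spans four letter names (D-E-F-G) — that makes it a fourth of some quality.
D4 to G4 is 5 semitones, matching the perfect fourth exactly, so the quality is perfect.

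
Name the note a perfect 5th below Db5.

The fifth takes the letter from D down to G.
Moving 7 semitones down from Db5 (the size of a perfect fifth) reaches Gb4.

Gb4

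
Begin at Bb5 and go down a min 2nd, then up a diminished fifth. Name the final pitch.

Eb6

A minor second down from Bb5 is A5.
A diminished fifth up from A5 is Eb6.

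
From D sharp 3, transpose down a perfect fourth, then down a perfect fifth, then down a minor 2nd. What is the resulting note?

A perfect fourth down from D#3 is A#2.
A perfect fifth down from A#2 is D#2.
A minor second down from D#2 is C##2.

C double-sharp 2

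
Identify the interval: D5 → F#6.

D to F spans three letter names (D-E-F), plus an octave — that makes it a tenth of some quality.
Counting semitones, D5→F#6 is 16, which is the major tenth.
(Equivalently, a compound major third: a major third plus an octave.)

major tenth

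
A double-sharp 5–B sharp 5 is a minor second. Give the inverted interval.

Interval numbers invert to sum to nine: 2 + 7 = 9, so a second inverts to a seventh.
And minor becomes major under inversion, so we get a major seventh.

major seventh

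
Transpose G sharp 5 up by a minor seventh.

The seventh takes the letter from G up to F.
Moving 10 semitones up from G#5 (the size of a minor seventh) reaches F#6.

F sharp 6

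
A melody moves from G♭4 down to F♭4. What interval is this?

Descending from Gb4 to Fb4 is the same interval as ascending Fb4 to Gb4.
F to G spans two letter names (F-G) — that makes it a second of some quality.
Counting semitones, Fb4→Gb4 is 2, which is the major second.

major second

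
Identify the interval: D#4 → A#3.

perfect 4th

Descending from D#4 to A#3 is the same interval as ascending A#3 to D#4.
A to D spans four letter names (A-B-C-D): a fourth.
A#3 to D#4 is 5 semitones, matching the perfect fourth exactly, so the quality is perfect.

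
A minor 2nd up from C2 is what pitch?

Two letter names up from C: D.
A minor second is 1 semitone; 1 semitone up from C2 gives Db2.

Db2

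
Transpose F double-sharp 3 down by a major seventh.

G sharp 2

Seven letter names down from F: G.
Moving 11 semitones down from F##3 (the size of a major seventh) reaches G#2.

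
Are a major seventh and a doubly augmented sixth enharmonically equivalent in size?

A major seventh spans 11 semitones, and a doubly augmented sixth also spans 11 semitones — they're enharmonic.

Yes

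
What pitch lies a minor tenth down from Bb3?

Counting three letter names plus an octave down from B lands on G.
A minor tenth is 15 semitones; 15 semitones down from Bb3 gives G2.

G2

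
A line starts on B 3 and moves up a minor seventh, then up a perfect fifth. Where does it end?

E 5

A minor seventh up from B3 is A4.
Up a perfect fifth from A4: E5 (7 semitones up).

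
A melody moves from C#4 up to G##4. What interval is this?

C to G spans five letter names (C-D-E-F-G) — that makes it a fifth of some quality.
A perfect fifth would be 7 semitones; C#4 to G##4 is 8, one semitone wider, so the interval is augmented.

augmented fifth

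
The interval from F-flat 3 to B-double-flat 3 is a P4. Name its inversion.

P5

Inverted interval numbers add to nine, so a fourth pairs with a fifth (4 + 5 = 9).
Quality inverts too: perfect stays perfect. That makes the inversion a perfect fifth.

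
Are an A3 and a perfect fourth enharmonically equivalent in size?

An augmented third spans 5 semitones, and a perfect fourth also spans 5 semitones — they're enharmonic.

Yes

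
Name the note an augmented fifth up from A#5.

E##6

Counting five letter names up from A lands on E.
Moving 8 semitones up from A#5 (the size of an augmented fifth) reaches E##6.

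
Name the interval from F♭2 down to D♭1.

m10

Descending from Fb2 to Db1 is the same interval as ascending Db1 to Fb2.
D to F spans three letter names (D-E-F), plus an octave — that makes it a tenth of some quality.
At 15 semitones, Db1→Fb2 falls one short of a major tenth: minor.
(Equivalently, a compound minor third: a minor third plus an octave.)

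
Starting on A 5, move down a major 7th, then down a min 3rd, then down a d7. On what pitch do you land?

A sharp 3

A5 down a major seventh → Bb4 (11 semitones).
A minor third down from Bb4 is G4.
Down a diminished seventh from G4: A#3 (9 semitones down).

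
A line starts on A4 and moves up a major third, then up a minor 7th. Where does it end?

A major third up from A4 is C#5.
A minor seventh up from C#5 is B5.

B5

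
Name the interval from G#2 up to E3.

G to E spans six letter names (G-A-B-C-D-E), so the interval is some kind of sixth.
A major sixth would be 9 semitones, but G#2 to E3 is 8 — one semitone narrower, making it a minor sixth.

minor sixth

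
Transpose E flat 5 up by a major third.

The third takes the letter from E up to G.
Moving 4 semitones up from Eb5 (the size of a major third) reaches G5.

G 5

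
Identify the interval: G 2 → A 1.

m7

Descending from G2 to A1 is the same interval as ascending A1 to G2.
A to G spans seven letter names (A-B-C-D-E-F-G) — that makes it a seventh of some quality.
At 10 semitones, A1→G2 falls one short of a major seventh: minor.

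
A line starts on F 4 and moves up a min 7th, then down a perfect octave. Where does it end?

F4 up a minor seventh → Eb5 (10 semitones).
A perfect octave down from Eb5 is Eb4.

E flat 4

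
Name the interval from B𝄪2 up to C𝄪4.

minor ninth

B to C spans two letter names (B-C), plus an octave — that makes it a ninth of some quality.
B##2 to C##4 is 13 semitones, a half step short of the major ninth (14), so this is minor.
(Equivalently, a compound minor second: a minor second plus an octave.)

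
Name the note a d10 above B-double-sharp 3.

D-sharp 5

The tenth's letter: B up three letter names plus an octave → D.
Moving 14 semitones up from B##3 (the size of a diminished tenth) reaches D#5.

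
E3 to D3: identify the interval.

Descending from E3 to D3 is the same interval as ascending D3 to E3.
D to E spans two letter names (D-E), so the interval is some kind of second.
The major second spans 2 semitones, and D3 to E3 is exactly 2 semitones — so this is a major second.

major 2nd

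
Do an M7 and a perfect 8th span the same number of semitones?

No

A major seventh spans 11 semitones; a perfect octave spans 12 semitones. They differ by 1.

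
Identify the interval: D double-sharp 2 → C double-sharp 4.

D to C spans seven letter names (D-E-F-G-A-B-C), plus an octave, so the interval is some kind of fourteenth.
At 22 semitones, D##2→C##4 falls one short of a major fourteenth: minor.
(Equivalently, a compound minor seventh: a minor seventh plus an octave.)

minor fourteenth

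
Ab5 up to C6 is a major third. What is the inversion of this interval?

The rule of nine gives the new number: 9 − 3 = 6, so a third becomes a sixth.
And major becomes minor under inversion, so we get a minor sixth.

minor sixth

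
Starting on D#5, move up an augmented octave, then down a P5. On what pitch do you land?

An augmented octave up from D#5 is D##6.
D##6 down a perfect fifth → G##5 (7 semitones).

G##5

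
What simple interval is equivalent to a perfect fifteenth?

P8

Each octave removed subtracts seven from the number: 15 − 7 = 8.
So a perfect fifteenth is an octave plus a perfect octave. The quality is unchanged.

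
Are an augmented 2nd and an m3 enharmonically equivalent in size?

Yes

Both span 3 semitones: an augmented second and a minor third are the same chromatic distance.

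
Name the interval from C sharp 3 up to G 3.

diminished 5th

C to G spans five letter names (C-D-E-F-G): a fifth.
A perfect fifth would be 7 semitones; C#3 to G3 is 6, one semitone narrower, so the interval is diminished.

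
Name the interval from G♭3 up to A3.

augmented second

G to A spans two letter names (G-A), so the interval is some kind of second.
Gb3 to A3 spans 3 semitones — one semitone wider than the major second (2) — giving an augmented second.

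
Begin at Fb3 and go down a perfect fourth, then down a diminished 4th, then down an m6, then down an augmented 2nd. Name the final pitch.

Down a perfect fourth from Fb3: Cb3 (5 semitones down).
Down a diminished fourth from Cb3: G2 (4 semitones down).
Down a minor sixth from G2: B1 (8 semitones down).
An augmented second down from B1 is Ab1.

Ab1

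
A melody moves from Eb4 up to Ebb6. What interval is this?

E to E is the same letter name, plus 2 octaves: a fifteenth.
A perfect fifteenth would be 24 semitones; Eb4 to Ebb6 is 23, one semitone narrower, so the interval is diminished.
(Equivalently, a compound diminished octave: a diminished octave plus an octave.)

diminished fifteenth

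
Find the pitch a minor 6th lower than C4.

E3

Counting six letter names down from C lands on E.
A minor sixth spans 8 semitones, so from C4 the target pitch is E3.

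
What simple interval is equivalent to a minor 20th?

Take out 2 octaves (14 from the number): 20 − 14 = 6.
So a minor twentieth is 2 octaves plus a minor sixth. The quality is unchanged.

minor sixth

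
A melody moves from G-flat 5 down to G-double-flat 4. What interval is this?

Descending from Gb5 to Gbb4 is the same interval as ascending Gbb4 to Gb5.
G to G is the same letter name, plus an octave, so the interval is some kind of octave.
A perfect octave would be 12 semitones; Gbb4 to Gb5 is 13, one semitone wider, so the interval is augmented.

augmented 8th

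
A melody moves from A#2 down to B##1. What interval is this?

diminished seventh

Descending from A#2 to B##1 is the same interval as ascending B##1 to A#2.
B to A spans seven letter names (B-C-D-E-F-G-A): a seventh.
The major seventh is 11 semitones; here we have 9, two semitones narrower: diminished.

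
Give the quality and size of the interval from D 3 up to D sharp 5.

D to D is the same letter name, plus 2 octaves: a fifteenth.
D3 to D#5 spans 25 semitones — one semitone wider than the perfect fifteenth (24) — giving an augmented fifteenth.
(Equivalently, a compound augmented octave: an augmented octave plus an octave.)

A15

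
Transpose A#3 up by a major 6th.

F##4

Counting six letter names up from A lands on F.
Moving 9 semitones up from A#3 (the size of a major sixth) reaches F##4.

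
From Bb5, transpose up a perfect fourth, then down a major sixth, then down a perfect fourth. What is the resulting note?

Db5

Bb5 up a perfect fourth → Eb6 (5 semitones).
Eb6 down a major sixth → Gb5 (9 semitones).
Gb5 down a perfect fourth → Db5 (5 semitones).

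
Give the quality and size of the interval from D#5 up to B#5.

M6

D to B spans six letter names (D-E-F-G-A-B): a sixth.
The major sixth spans 9 semitones, and D#5 to B#5 is exactly 9 semitones — so this is a major sixth.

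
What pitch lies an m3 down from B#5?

G##5

The third takes the letter from B down to G.
Moving 3 semitones down from B#5 (the size of a minor third) reaches G##5.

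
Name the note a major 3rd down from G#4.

Counting three letter names down from G lands on E.
A major third spans 4 semitones, so from G#4 the target pitch is E4.

E4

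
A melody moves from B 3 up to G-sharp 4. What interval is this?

B to G spans six letter names (B-C-D-E-F-G), so the interval is some kind of sixth.
Counting semitones, B3→G#4 is 9, which is the major sixth.

M6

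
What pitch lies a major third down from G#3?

Counting three letter names down from G lands on E.
Moving 4 semitones down from G#3 (the size of a major third) reaches E3.

E3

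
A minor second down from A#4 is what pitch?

Counting two letter names down from A lands on G.
A minor second is 1 semitone; 1 semitone down from A#4 gives G##4.

G##4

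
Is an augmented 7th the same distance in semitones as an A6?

No

12 semitones (augmented seventh) vs 10 semitones (augmented sixth): not equal.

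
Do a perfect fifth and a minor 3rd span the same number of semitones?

A perfect fifth spans 7 semitones; a minor third spans 3 semitones. They differ by 4.

No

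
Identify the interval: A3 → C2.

Descending from A3 to C2 is the same interval as ascending C2 to A3.
C to A spans six letter names (C-D-E-F-G-A), plus an octave — that makes it a thirteenth of some quality.
The major thirteenth spans 21 semitones, and C2 to A3 is exactly 21 semitones — so this is a major thirteenth.
(Equivalently, a compound major sixth: a major sixth plus an octave.)

major 13th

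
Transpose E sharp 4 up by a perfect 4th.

A sharp 4

The fourth takes the letter from E up to A.
A perfect fourth spans 5 semitones, so from E#4 the target pitch is A#4.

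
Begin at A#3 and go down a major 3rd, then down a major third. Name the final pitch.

A#3 down a major third → F#3 (4 semitones).
Down a major third from F#3: D3 (4 semitones down).

D3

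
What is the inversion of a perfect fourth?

perfect 5th

Inverted interval numbers add to nine, so a fourth pairs with a fifth (4 + 5 = 9).
The quality also flips — perfect stays perfect — giving a perfect fifth.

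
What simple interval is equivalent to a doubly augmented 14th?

doubly augmented 7th

Each octave removed subtracts seven from the number: 14 − 7 = 7.
So a doubly augmented fourteenth is an octave plus a doubly augmented seventh. The quality is unchanged.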